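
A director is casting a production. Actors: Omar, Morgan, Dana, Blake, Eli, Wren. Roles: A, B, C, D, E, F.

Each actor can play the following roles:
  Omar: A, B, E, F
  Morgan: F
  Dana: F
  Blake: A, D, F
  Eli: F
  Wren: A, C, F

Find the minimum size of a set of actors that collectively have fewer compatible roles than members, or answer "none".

Take S = {Morgan, Dana}. Its neighbourhood is {F}, so |N(S)| = 1 < |S| = 2.
No single vertex violates Hall's condition since each has at least one neighbour, so 2 is the minimum.

2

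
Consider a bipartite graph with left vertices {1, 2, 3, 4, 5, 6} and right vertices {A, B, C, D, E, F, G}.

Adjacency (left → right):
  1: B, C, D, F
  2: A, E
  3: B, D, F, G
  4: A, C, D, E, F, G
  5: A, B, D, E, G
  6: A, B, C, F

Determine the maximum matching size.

6

One maximum matching: 1-C, 2-E, 3-F, 4-A, 5-G, 6-B.
All 6 left vertices are matched, so no larger matching exists.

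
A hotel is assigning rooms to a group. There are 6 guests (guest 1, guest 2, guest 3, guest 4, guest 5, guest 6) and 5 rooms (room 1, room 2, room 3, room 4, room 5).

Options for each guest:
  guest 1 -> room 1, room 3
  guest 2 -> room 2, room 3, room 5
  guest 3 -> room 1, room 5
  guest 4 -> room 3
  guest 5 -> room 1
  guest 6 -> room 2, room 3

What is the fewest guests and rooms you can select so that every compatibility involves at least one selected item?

The 4 edges guest 1–room 1, guest 2–room 2, guest 3–room 5, guest 4–room 3 form a matching, so any vertex cover needs at least 4 vertices (one per matched edge).
Conversely {room 1, room 2, room 3, room 5} meets every edge and has exactly 4 vertices, so 4 is optimal.

4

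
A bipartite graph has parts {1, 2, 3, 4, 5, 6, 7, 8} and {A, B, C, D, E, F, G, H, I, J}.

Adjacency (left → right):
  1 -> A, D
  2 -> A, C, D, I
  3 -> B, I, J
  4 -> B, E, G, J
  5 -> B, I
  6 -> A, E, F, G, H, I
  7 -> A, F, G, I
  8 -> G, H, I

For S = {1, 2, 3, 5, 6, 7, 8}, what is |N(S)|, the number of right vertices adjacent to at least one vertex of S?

The union of neighbours of {1, 2, 3, 5, 6, 7, 8} is {A, B, C, D, E, F, G, H, I, J}, which has 10 elements.
Since |N(S)| = 10 ≥ |S| = 7, Hall's condition holds for this subset.

10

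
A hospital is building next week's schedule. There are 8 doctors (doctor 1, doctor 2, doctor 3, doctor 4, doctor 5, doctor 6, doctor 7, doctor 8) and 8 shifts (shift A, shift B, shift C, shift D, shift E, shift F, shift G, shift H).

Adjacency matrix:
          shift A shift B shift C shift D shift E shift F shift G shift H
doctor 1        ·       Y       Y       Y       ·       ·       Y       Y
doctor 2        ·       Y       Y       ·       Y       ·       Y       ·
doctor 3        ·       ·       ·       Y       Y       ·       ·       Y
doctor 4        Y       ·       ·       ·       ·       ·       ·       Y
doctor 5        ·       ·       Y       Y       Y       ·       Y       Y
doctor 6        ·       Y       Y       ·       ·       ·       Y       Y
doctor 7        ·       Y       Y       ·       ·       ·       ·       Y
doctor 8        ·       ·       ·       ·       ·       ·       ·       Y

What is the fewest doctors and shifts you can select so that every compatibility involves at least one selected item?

7

The 7 edges doctor 1–shift C, doctor 2–shift B, doctor 3–shift E, doctor 4–shift A, doctor 5–shift D, doctor 6–shift G, doctor 7–shift H form a matching, so any vertex cover needs at least 7 vertices (one per matched edge).
Conversely {doctor 4, shift B, shift C, shift D, shift E, shift G, shift H} meets every edge and has exactly 7 vertices, so 7 is optimal.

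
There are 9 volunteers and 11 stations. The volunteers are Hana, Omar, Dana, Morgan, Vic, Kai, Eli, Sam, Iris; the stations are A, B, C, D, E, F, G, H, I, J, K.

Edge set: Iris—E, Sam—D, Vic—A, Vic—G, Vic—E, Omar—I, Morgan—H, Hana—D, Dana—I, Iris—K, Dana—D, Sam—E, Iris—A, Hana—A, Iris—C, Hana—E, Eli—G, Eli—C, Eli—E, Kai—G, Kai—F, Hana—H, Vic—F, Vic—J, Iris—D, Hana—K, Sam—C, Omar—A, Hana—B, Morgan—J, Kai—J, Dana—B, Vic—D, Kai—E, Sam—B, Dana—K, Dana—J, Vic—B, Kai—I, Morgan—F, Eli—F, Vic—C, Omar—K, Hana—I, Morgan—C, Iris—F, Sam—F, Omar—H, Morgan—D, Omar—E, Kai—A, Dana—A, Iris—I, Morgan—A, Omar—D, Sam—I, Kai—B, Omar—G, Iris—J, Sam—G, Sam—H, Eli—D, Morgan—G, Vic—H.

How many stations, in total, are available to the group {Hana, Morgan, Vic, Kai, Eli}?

11

The union of neighbours of {Hana, Morgan, Vic, Kai, Eli} is {A, B, C, D, E, F, G, H, I, J, K}, which has 11 elements.
Since |N(S)| = 11 ≥ |S| = 5, Hall's condition holds for this subset.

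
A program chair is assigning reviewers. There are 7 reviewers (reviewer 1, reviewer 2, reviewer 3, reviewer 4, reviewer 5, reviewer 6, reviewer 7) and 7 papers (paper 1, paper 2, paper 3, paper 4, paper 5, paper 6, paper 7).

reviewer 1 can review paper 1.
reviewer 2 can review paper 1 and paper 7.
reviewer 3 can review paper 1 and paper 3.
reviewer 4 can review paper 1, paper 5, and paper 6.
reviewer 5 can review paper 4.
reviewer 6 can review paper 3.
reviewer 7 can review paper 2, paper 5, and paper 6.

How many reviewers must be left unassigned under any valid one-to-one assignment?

One maximum matching: reviewer 1-paper 1, reviewer 2-paper 7, reviewer 3-paper 3, reviewer 4-paper 5, reviewer 5-paper 4, reviewer 7-paper 6.
The set {reviewer 1, reviewer 3, reviewer 6} has only 2 neighbours ({paper 1, paper 3}), so by Hall's theorem at most 6 of the 7 reviewers can be matched.
That matches 6 of the 7, leaving 1 unmatched; no matching can do better.

1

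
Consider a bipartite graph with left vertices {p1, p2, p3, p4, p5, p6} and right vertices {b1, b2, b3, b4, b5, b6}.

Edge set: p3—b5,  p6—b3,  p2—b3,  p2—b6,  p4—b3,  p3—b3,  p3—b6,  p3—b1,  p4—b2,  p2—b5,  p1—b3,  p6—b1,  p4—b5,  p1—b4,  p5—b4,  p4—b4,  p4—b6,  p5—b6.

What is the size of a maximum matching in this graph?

A valid assignment of size 6: p1-b4, p2-b5, p3-b1, p4-b2, p5-b6, p6-b3.
All 6 left vertices are matched, so no larger matching exists.

6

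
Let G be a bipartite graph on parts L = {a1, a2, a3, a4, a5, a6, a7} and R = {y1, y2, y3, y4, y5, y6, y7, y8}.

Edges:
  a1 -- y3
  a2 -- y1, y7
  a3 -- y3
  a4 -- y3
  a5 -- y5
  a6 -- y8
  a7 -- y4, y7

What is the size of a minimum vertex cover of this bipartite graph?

The 5 edges a1–y3, a2–y1, a5–y5, a6–y8, a7–y7 form a matching, so any vertex cover needs at least 5 vertices (one per matched edge).
Conversely {a2, a5, a6, a7, y3} meets every edge and has exactly 5 vertices, so 5 is optimal.

5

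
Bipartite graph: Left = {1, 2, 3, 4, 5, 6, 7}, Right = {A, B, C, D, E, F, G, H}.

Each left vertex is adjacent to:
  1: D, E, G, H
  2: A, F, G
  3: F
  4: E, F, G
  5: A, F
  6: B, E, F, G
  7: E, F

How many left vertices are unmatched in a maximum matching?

1

For example, pair 1-D, 2-G, 3-F, 4-E, 5-A, 6-B.
The set {2, 3, 4, 5, 7} has only 4 neighbours ({A, E, F, G}), so by Hall's theorem at most 6 of the 7 left vertices can be matched.
That matches 6 of the 7, leaving 1 unmatched; no matching can do better.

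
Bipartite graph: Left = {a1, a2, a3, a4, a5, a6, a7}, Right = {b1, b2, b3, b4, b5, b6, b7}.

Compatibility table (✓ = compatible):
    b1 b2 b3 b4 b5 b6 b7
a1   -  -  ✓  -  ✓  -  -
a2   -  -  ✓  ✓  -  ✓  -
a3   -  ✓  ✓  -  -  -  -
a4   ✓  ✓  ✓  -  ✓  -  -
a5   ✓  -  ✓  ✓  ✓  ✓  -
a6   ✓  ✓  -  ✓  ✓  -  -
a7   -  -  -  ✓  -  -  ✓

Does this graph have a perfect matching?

A valid assignment of size 7: a1–b3, a2–b4, a3–b2, a4–b1, a5–b6, a6–b5, a7–b7.
Every left vertex is matched, so this is a perfect matching.

Yes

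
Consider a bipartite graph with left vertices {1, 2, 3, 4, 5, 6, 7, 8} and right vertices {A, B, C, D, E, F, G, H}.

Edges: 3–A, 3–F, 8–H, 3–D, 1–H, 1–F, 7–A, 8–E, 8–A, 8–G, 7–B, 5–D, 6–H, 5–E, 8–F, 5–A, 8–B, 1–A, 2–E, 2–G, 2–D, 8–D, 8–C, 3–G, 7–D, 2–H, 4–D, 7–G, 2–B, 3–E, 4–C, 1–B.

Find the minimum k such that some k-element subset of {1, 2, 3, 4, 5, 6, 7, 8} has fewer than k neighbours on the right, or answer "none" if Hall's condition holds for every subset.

A matching saturating every left vertex exists, for instance 1→F, 2→E, 3→A, 4→C, 5→D, 6→H, 7→B, 8→G.
By Hall's marriage theorem, this means |N(S)| ≥ |S| for every subset S, so no violating subset exists.

none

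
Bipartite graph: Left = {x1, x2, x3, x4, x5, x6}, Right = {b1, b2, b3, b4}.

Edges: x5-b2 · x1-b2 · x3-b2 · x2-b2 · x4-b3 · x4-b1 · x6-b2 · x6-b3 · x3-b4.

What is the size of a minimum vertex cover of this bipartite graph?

4

The 4 edges x1–b2, x3–b4, x4–b1, x6–b3 form a matching, so any vertex cover needs at least 4 vertices (one per matched edge).
Conversely {x3, x4, x6, b2} meets every edge and has exactly 4 vertices, so 4 is optimal.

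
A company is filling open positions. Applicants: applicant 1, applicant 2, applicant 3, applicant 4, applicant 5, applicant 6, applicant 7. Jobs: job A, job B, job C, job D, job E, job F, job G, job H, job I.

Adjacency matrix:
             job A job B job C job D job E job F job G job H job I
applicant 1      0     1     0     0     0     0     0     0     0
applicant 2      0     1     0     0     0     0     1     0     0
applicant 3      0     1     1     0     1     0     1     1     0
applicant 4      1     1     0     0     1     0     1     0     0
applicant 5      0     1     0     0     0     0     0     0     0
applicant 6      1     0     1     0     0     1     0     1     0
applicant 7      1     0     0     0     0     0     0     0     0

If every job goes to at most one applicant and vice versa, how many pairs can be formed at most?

6

For example, pair applicant 1-job B, applicant 2-job G, applicant 3-job C, applicant 4-job E, applicant 6-job H, applicant 7-job A.
The set {applicant 1, applicant 5} has only 1 neighbour ({job B}), so by Hall's theorem at most 6 of the 7 applicants can be matched.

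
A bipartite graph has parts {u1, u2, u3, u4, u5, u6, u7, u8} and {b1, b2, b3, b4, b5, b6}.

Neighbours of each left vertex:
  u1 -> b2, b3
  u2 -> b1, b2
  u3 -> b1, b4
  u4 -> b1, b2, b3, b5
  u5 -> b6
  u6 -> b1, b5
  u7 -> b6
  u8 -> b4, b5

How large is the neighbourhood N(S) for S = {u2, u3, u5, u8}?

The union of neighbours of {u2, u3, u5, u8} is {b1, b2, b4, b5, b6}, which has 5 elements.
Since |N(S)| = 5 ≥ |S| = 4, Hall's condition holds for this subset.

5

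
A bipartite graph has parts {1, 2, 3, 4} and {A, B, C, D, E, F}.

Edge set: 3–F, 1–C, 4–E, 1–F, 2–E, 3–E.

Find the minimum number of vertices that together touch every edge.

3

A maximum matching has 3 edges (e.g. 1–C, 2–E, 3–F).
By König's theorem the minimum vertex cover has the same size. One such cover is {1, 3, E}.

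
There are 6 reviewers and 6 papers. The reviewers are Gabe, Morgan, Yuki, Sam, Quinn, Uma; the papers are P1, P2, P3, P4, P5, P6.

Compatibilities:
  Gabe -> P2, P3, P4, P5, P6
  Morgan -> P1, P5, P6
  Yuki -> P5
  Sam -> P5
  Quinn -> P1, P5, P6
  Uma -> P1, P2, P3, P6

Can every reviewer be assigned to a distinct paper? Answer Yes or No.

The set {Yuki, Sam} has only 1 neighbour ({P5}), so by Hall's theorem at most 5 of the 6 reviewers can be matched.
Hence no matching covers every reviewer.

No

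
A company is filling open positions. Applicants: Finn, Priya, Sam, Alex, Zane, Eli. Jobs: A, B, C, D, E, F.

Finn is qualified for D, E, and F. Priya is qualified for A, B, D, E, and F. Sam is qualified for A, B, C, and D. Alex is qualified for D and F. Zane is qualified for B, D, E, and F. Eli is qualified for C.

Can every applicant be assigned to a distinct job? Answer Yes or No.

One maximum matching: Finn-D, Priya-A, Sam-B, Alex-F, Zane-E, Eli-C.
All 6 applicants are covered.

Yes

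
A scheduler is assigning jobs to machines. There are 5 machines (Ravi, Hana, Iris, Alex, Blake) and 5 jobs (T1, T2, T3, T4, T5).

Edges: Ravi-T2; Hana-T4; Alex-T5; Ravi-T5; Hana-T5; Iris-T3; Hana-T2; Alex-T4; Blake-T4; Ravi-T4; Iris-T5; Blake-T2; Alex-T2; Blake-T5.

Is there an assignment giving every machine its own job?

No

The set {Ravi, Hana, Alex, Blake} has only 3 neighbours ({T2, T4, T5}), so by Hall's theorem at most 4 of the 5 machines can be matched.
Hence no matching covers every machine.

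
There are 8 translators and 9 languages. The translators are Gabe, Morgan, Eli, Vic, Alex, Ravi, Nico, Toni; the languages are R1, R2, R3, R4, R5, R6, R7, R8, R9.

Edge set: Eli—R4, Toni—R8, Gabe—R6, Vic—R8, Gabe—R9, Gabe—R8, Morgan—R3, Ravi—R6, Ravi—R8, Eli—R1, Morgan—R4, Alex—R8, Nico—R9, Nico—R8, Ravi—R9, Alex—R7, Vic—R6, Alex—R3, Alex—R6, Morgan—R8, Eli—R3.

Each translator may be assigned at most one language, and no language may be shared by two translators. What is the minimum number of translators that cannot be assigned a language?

2

For example, pair Gabe-R9, Morgan-R4, Eli-R3, Vic-R6, Alex-R7, Ravi-R8.
The set {Gabe, Vic, Ravi, Nico, Toni} has only 3 neighbours ({R6, R8, R9}), so by Hall's theorem at most 6 of the 8 translators can be matched.
That matches 6 of the 8, leaving 2 unmatched; no matching can do better.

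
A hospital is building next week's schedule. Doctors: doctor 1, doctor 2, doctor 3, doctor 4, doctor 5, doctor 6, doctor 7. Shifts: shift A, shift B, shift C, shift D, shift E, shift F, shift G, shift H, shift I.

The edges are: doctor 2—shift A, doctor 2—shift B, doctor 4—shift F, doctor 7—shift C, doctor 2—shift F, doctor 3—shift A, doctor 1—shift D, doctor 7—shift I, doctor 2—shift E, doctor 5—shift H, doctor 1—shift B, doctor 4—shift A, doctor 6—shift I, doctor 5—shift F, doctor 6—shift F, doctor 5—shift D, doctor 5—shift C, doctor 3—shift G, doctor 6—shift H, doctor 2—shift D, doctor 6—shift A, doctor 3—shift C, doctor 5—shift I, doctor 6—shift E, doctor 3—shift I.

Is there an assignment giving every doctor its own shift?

A valid assignment of size 7: doctor 1-shift B, doctor 2-shift D, doctor 3-shift G, doctor 4-shift A, doctor 5-shift F, doctor 6-shift H, doctor 7-shift I.
Every doctor is matched, so this matching saturates all of them.

Yes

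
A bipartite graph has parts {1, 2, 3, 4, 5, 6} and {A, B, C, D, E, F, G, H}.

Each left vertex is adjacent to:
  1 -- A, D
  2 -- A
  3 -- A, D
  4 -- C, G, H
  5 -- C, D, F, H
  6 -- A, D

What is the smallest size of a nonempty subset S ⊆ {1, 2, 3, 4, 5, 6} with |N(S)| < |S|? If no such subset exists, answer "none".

Take S = {1, 2, 3}. Its neighbourhood is {A, D}, so |N(S)| = 2 < |S| = 3.
Every subset of size less than 3 has at least as many neighbours as members, so 3 is the minimum.

3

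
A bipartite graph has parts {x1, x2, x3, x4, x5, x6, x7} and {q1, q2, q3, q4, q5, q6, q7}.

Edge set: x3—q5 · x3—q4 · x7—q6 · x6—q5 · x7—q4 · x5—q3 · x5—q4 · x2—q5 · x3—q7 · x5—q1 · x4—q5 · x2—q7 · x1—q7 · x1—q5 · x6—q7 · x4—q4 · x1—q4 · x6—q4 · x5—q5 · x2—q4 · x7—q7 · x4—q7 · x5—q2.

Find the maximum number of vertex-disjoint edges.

5

A valid assignment of size 5: x1–q4, x2–q5, x3–q7, x5–q1, x7–q6.
The set {x1, x2, x3, x4, x6} has only 3 neighbours ({q4, q5, q7}), so by Hall's theorem at most 5 of the 7 left vertices can be matched.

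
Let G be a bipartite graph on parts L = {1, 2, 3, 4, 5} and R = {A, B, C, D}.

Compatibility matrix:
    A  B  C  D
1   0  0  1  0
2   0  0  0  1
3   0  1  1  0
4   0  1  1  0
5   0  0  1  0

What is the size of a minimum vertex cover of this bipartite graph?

3

The 3 edges 1–C, 2–D, 3–B form a matching, so any vertex cover needs at least 3 vertices (one per matched edge).
Conversely {2, B, C} meets every edge and has exactly 3 vertices, so 3 is optimal.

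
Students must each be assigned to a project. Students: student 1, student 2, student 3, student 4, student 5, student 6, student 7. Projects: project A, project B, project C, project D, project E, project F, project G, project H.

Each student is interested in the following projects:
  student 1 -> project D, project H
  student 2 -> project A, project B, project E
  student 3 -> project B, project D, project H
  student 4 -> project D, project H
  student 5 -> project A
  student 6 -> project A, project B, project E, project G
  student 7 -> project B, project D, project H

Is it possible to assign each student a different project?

The set {student 1, student 3, student 4, student 7} has only 3 neighbours ({project B, project D, project H}), so by Hall's theorem at most 6 of the 7 students can be matched.
Hence no matching covers every student.

No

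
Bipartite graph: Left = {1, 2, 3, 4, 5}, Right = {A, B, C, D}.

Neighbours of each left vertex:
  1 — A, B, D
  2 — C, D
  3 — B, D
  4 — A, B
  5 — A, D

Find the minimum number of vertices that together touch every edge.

A maximum matching has 4 edges (e.g. 1–A, 2–C, 3–D, 4–B).
By König's theorem the minimum vertex cover has the same size. One such cover is {2, A, B, D}.

4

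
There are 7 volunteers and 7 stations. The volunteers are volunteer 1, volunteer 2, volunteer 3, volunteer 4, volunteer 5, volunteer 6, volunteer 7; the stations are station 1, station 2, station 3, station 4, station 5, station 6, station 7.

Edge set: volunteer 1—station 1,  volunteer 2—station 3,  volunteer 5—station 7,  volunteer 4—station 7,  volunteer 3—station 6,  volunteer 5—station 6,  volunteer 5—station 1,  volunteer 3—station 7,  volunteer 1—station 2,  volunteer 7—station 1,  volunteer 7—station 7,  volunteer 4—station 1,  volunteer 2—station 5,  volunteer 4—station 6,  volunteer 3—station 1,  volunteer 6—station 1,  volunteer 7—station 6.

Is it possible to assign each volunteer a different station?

No

The set {volunteer 3, volunteer 4, volunteer 5, volunteer 6, volunteer 7} has only 3 neighbours ({station 1, station 6, station 7}), so by Hall's theorem at most 5 of the 7 volunteers can be matched.
Hence no matching covers every volunteer.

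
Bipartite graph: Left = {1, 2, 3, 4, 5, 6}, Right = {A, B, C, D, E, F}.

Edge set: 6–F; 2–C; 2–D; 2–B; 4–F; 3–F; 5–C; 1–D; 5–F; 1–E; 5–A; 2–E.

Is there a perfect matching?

The set {3, 4, 6} has only 1 neighbour ({F}), so by Hall's theorem at most 4 of the 6 left vertices can be matched.
Hence no matching covers every left vertex.

No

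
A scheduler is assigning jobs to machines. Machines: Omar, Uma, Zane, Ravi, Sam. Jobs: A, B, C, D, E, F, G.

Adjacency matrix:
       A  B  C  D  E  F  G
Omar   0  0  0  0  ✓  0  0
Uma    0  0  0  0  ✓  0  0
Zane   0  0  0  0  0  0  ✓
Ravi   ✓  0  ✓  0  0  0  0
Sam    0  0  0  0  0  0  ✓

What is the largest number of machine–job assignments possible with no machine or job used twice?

One maximum matching: Omar→E, Zane→G, Ravi→C.
The set {Omar, Uma, Zane, Sam} has only 2 neighbours ({E, G}), so by Hall's theorem at most 3 of the 5 machines can be matched.

3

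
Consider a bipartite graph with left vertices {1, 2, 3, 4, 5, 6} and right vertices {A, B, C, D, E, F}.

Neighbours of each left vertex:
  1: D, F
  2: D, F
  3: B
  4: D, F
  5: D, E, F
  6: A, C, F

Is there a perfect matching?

No

The set {1, 2, 4} has only 2 neighbours ({D, F}), so by Hall's theorem at most 5 of the 6 left vertices can be matched.
Hence no matching covers every left vertex.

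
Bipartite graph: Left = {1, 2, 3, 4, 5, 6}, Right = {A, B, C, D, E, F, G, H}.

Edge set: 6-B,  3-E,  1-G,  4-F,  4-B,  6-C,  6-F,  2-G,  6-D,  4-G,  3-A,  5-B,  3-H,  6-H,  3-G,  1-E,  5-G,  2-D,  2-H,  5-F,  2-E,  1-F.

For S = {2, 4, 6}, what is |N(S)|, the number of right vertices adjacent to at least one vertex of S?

7

The union of neighbours of {2, 4, 6} is {B, C, D, E, F, G, H}, which has 7 elements.
Since |N(S)| = 7 ≥ |S| = 3, Hall's condition holds for this subset.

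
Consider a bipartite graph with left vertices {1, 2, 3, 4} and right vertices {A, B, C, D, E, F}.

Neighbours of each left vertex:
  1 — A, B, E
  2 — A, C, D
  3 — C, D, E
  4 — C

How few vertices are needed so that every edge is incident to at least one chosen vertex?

{1, 2, 3, 4} is a vertex cover of size 4: every edge has an endpoint in this set.
No smaller cover exists because 1–B, 2–D, 3–E, 4–C is a matching of size 4, and a cover must include an endpoint of each of these disjoint edges (König's theorem).

4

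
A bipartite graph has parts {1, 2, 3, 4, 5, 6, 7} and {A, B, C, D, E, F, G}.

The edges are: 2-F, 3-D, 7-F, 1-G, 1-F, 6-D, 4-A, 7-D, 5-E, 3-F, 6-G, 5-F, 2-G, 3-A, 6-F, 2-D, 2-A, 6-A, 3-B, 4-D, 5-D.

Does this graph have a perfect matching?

The set {1, 2, 4, 6, 7} has only 4 neighbours ({A, D, F, G}), so by Hall's theorem at most 6 of the 7 left vertices can be matched.
Hence no matching covers every left vertex.

No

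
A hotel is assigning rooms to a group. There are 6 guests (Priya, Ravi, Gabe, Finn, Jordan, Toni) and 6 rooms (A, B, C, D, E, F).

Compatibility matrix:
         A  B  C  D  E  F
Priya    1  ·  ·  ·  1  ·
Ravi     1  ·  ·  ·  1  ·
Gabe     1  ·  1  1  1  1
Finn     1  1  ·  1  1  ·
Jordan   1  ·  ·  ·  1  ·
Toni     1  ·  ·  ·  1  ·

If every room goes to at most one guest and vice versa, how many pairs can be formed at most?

4

For example, pair Priya→A, Ravi→E, Gabe→F, Finn→B.
The set {Priya, Ravi, Jordan, Toni} has only 2 neighbours ({A, E}), so by Hall's theorem at most 4 of the 6 guests can be matched.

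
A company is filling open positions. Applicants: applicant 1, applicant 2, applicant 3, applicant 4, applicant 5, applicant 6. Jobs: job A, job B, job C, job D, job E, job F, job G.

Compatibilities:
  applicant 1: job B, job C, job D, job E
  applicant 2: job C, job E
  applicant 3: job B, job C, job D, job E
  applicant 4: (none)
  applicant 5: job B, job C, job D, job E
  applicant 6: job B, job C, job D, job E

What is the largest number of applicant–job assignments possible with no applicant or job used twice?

4

For example, pair applicant 1–job B, applicant 2–job C, applicant 3–job D, applicant 5–job E.
The set {applicant 1, applicant 2, applicant 3, applicant 4, applicant 5, applicant 6} has only 4 neighbours ({job B, job C, job D, job E}), so by Hall's theorem at most 4 of the 6 applicants can be matched.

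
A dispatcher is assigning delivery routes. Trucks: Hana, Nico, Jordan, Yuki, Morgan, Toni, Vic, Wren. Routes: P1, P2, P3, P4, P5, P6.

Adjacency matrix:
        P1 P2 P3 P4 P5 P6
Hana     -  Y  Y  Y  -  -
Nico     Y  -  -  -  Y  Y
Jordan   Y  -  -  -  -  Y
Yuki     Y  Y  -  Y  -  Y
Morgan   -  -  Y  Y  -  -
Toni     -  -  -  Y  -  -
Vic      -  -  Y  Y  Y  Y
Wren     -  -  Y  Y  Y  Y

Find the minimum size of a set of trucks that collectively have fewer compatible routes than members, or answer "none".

6

Take S = {Nico, Jordan, Morgan, Toni, Vic, Wren}. Its neighbourhood is {P1, P3, P4, P5, P6}, so |N(S)| = 5 < |S| = 6.
Every subset of size less than 6 has at least as many neighbours as members, so 6 is the minimum.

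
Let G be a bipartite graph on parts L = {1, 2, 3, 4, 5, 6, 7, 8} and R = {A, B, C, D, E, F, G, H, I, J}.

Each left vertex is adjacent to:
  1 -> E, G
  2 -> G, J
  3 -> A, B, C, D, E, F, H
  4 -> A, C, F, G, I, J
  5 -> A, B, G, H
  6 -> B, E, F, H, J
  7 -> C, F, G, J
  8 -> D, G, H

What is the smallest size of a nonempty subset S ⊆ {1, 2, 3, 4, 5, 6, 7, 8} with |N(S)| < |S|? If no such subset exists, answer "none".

A matching saturating every left vertex exists, for instance 1→E, 2→J, 3→A, 4→F, 5→B, 6→H, 7→C, 8→G.
By Hall's marriage theorem, this means |N(S)| ≥ |S| for every subset S, so no violating subset exists.

none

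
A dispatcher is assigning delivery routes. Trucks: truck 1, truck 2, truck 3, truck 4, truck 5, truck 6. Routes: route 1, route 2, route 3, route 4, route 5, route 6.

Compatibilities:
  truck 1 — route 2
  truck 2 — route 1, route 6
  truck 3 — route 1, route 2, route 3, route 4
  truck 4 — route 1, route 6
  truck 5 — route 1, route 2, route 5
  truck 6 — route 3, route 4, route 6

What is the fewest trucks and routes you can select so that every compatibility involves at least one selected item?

6

The 6 edges truck 1–route 2, truck 2–route 1, truck 3–route 3, truck 4–route 6, truck 5–route 5, truck 6–route 4 form a matching, so any vertex cover needs at least 6 vertices (one per matched edge).
Conversely {truck 1, truck 2, truck 3, truck 4, truck 5, truck 6} meets every edge and has exactly 6 vertices, so 6 is optimal.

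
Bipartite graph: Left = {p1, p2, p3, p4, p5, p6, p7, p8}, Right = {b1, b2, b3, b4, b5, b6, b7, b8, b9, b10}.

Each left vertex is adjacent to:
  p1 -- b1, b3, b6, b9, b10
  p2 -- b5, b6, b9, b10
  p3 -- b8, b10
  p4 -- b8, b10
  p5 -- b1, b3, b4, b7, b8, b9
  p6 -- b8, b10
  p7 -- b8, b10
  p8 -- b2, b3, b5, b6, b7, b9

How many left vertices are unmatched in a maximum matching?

2

A valid assignment of size 6: p1→b6, p2→b5, p3→b10, p4→b8, p5→b1, p8→b7.
The set {p3, p4, p6, p7} has only 2 neighbours ({b10, b8}), so by Hall's theorem at most 6 of the 8 left vertices can be matched.
That matches 6 of the 8, leaving 2 unmatched; no matching can do better.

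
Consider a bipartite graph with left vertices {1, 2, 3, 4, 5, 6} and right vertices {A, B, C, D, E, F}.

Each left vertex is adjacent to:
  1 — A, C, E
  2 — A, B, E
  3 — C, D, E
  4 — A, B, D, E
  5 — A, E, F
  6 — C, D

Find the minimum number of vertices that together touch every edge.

6

A maximum matching has 6 edges (e.g. 1–A, 2–B, 3–E, 4–D, 5–F, 6–C).
By König's theorem the minimum vertex cover has the same size. One such cover is {1, 2, 3, 4, 5, 6}.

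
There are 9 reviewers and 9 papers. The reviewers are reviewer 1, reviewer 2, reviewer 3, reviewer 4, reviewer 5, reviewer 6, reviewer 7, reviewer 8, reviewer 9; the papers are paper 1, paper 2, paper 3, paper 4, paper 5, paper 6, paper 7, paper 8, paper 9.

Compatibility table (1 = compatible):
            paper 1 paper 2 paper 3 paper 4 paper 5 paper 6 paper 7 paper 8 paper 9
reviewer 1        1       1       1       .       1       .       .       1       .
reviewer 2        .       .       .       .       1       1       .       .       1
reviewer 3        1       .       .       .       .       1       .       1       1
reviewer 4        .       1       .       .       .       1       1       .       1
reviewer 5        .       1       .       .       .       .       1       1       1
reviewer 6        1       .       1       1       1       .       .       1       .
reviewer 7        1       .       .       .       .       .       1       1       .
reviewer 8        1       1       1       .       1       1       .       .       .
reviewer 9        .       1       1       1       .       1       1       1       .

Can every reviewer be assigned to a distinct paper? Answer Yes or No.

One maximum matching: reviewer 1–paper 3, reviewer 2–paper 5, reviewer 3–paper 8, reviewer 4–paper 7, reviewer 5–paper 9, reviewer 6–paper 4, reviewer 7–paper 1, reviewer 8–paper 6, reviewer 9–paper 2.
All 9 reviewers are covered.

Yes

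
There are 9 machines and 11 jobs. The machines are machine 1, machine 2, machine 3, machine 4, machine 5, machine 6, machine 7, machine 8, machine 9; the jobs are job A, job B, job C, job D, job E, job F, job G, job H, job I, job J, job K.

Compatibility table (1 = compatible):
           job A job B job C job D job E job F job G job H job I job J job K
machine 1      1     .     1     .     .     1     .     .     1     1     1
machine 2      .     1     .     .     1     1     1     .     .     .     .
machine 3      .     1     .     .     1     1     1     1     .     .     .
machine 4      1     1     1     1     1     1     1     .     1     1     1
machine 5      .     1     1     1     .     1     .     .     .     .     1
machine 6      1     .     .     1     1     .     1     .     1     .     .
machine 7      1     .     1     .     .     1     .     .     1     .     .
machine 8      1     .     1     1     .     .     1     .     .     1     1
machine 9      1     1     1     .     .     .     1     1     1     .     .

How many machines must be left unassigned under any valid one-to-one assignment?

0

A valid assignment of size 9: machine 1-job I, machine 2-job E, machine 3-job F, machine 4-job J, machine 5-job K, machine 6-job G, machine 7-job A, machine 8-job D, machine 9-job H.
This saturates every machine, so 9 is the maximum.
That matches 9 of the 9, leaving 0 unmatched; no matching can do better.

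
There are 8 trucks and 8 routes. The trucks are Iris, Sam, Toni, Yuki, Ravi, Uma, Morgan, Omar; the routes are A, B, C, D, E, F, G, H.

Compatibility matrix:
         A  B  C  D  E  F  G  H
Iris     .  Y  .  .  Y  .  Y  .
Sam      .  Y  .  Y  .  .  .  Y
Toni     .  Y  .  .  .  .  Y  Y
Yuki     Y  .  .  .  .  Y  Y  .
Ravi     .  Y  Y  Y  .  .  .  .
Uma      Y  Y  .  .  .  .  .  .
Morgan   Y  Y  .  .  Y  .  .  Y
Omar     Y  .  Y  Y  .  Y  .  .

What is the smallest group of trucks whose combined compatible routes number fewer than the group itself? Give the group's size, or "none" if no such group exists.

none

A matching saturating every truck exists, for instance Iris→E, Sam→D, Toni→B, Yuki→G, Ravi→C, Uma→A, Morgan→H, Omar→F.
By Hall's marriage theorem, this means |N(S)| ≥ |S| for every subset S, so no violating subset exists.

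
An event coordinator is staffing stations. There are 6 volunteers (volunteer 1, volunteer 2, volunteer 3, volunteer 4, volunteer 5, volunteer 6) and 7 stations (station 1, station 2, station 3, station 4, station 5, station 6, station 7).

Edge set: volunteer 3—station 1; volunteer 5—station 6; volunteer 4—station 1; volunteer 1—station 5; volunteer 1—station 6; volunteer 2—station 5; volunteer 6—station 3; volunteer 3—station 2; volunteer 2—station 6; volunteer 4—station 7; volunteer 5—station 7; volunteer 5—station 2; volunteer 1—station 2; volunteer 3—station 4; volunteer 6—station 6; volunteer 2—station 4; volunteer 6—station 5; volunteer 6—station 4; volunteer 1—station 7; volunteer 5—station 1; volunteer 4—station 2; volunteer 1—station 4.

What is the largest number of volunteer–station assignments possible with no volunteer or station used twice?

A valid assignment of size 6: volunteer 1→station 7, volunteer 2→station 5, volunteer 3→station 4, volunteer 4→station 1, volunteer 5→station 2, volunteer 6→station 3.
This saturates every volunteer, so 6 is the maximum.

6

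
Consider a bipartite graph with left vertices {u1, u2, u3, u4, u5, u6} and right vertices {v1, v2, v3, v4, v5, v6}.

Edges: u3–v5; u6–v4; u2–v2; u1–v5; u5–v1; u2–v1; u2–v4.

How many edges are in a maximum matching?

4

A valid assignment of size 4: u1→v5, u2→v2, u5→v1, u6→v4.
The set {u1, u3, u4} has only 1 neighbour ({v5}), so by Hall's theorem at most 4 of the 6 left vertices can be matched.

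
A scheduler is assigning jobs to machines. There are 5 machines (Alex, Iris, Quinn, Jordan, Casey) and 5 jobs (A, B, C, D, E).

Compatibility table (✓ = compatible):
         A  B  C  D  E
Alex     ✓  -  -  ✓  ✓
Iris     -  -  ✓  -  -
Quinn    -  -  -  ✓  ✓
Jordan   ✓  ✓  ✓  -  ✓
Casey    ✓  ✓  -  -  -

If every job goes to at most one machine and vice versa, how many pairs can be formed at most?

5

One maximum matching: Alex–A, Iris–C, Quinn–D, Jordan–E, Casey–B.
This saturates every machine, so 5 is the maximum.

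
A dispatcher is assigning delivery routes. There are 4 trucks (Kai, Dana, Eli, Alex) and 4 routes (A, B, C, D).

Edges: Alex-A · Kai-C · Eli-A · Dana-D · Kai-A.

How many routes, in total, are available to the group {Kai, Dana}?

The union of neighbours of {Kai, Dana} is {A, C, D}, which has 3 elements.
Since |N(S)| = 3 ≥ |S| = 2, Hall's condition holds for this subset.

3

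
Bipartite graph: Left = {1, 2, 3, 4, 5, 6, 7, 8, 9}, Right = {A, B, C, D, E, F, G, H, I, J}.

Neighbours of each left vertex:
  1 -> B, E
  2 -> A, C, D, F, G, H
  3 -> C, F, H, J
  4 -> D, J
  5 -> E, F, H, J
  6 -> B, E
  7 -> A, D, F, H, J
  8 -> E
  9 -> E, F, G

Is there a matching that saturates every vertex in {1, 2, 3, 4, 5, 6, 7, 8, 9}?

The set {1, 6, 8} has only 2 neighbours ({B, E}), so by Hall's theorem at most 8 of the 9 left vertices can be matched.
Hence no matching covers every left vertex.

No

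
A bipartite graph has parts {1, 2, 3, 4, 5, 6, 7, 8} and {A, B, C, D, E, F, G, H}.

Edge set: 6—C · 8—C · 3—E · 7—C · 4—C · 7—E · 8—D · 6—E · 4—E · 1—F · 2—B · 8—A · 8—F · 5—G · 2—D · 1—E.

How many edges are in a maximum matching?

For example, pair 1–F, 2–B, 3–E, 4–C, 5–G, 8–D.
The set {3, 4, 6, 7} has only 2 neighbours ({C, E}), so by Hall's theorem at most 6 of the 8 left vertices can be matched.

6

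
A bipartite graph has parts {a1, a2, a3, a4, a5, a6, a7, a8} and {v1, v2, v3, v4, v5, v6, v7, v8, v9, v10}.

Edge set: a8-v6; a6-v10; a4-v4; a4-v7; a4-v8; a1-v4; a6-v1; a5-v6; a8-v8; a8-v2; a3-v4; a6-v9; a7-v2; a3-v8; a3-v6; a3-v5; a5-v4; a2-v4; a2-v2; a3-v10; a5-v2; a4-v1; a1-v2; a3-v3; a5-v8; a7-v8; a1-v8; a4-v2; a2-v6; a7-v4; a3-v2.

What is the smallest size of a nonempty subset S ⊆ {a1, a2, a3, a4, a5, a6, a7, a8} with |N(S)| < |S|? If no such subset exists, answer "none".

Take S = {a1, a2, a5, a7, a8}. Its neighbourhood is {v2, v4, v6, v8}, so |N(S)| = 4 < |S| = 5.
Every subset of size less than 5 has at least as many neighbours as members, so 5 is the minimum.

5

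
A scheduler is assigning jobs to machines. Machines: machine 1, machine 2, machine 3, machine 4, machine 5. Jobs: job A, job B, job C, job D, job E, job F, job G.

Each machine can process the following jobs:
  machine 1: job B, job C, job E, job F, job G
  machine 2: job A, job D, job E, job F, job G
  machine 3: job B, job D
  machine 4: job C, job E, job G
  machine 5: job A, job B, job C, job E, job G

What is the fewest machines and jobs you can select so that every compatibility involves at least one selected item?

{machine 1, machine 2, machine 3, machine 4, machine 5} is a vertex cover of size 5: every edge has an endpoint in this set.
No smaller cover exists because machine 1–job F, machine 2–job G, machine 3–job D, machine 4–job E, machine 5–job B is a matching of size 5, and a cover must include an endpoint of each of these disjoint edges (König's theorem).

5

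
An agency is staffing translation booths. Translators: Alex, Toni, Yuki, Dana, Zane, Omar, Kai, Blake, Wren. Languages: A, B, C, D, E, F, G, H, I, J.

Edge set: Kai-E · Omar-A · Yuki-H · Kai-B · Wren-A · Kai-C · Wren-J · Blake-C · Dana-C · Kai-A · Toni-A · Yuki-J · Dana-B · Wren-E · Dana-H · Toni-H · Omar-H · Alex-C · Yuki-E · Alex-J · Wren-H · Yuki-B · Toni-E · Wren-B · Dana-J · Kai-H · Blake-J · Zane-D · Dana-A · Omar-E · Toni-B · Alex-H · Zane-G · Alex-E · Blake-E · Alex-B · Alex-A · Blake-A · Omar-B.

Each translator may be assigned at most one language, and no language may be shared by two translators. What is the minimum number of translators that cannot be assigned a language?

For example, pair Alex→J, Toni→E, Yuki→H, Dana→C, Zane→G, Omar→B, Kai→A.
The set {Alex, Toni, Yuki, Dana, Omar, Kai, Blake, Wren} has only 6 neighbours ({A, B, C, E, H, J}), so by Hall's theorem at most 7 of the 9 translators can be matched.
That matches 7 of the 9, leaving 2 unmatched; no matching can do better.

2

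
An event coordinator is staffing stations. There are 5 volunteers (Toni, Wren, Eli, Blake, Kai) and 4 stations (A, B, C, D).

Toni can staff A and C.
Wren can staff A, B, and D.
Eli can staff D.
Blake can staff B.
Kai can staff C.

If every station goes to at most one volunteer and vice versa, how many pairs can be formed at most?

4

A valid assignment of size 4: Toni→C, Wren→A, Eli→D, Blake→B.
The set {Toni, Wren, Eli, Blake, Kai} has only 4 neighbours ({A, B, C, D}), so by Hall's theorem at most 4 of the 5 volunteers can be matched.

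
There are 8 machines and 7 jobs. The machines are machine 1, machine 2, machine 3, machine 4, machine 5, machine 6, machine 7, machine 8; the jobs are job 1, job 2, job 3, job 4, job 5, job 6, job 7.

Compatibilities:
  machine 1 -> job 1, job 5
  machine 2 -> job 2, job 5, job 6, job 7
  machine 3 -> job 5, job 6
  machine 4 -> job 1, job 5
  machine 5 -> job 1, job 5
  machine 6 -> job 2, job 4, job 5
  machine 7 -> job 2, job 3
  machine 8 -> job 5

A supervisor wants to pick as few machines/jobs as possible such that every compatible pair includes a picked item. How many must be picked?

The 6 edges machine 1–job 5, machine 2–job 7, machine 3–job 6, machine 4–job 1, machine 6–job 4, machine 7–job 2 form a matching, so any vertex cover needs at least 6 vertices (one per matched edge).
Conversely {machine 2, machine 3, machine 6, machine 7, job 1, job 5} meets every edge and has exactly 6 vertices, so 6 is optimal.

6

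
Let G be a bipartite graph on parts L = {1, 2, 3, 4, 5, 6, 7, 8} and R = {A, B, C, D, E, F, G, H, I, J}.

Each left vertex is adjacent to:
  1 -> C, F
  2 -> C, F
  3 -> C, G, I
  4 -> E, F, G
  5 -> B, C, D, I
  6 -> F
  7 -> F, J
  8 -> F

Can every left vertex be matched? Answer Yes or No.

No

The set {1, 2, 6, 8} has only 2 neighbours ({C, F}), so by Hall's theorem at most 6 of the 8 left vertices can be matched.
Hence no matching covers every left vertex.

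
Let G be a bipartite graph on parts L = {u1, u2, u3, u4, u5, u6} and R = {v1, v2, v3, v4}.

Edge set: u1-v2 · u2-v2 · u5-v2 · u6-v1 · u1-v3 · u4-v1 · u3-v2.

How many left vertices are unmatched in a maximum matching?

A valid assignment of size 3: u1→v3, u2→v2, u4→v1.
The set {u2, u3, u4, u5, u6} has only 2 neighbours ({v1, v2}), so by Hall's theorem at most 3 of the 6 left vertices can be matched.
That matches 3 of the 6, leaving 3 unmatched; no matching can do better.

3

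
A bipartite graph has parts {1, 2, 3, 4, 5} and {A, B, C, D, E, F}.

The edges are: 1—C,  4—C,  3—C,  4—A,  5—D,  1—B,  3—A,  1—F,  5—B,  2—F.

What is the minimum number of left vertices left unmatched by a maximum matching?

0

For example, pair 1→B, 2→F, 3→A, 4→C, 5→D.
This saturates every left vertex, so 5 is the maximum.
That matches 5 of the 5, leaving 0 unmatched; no matching can do better.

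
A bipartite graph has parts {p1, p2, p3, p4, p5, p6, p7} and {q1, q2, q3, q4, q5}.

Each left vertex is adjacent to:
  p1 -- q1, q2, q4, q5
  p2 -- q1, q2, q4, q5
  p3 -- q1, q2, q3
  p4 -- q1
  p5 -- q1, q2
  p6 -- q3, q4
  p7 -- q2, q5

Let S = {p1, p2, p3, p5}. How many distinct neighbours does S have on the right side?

5

The union of neighbours of {p1, p2, p3, p5} is {q1, q2, q3, q4, q5}, which has 5 elements.
Since |N(S)| = 5 ≥ |S| = 4, Hall's condition holds for this subset.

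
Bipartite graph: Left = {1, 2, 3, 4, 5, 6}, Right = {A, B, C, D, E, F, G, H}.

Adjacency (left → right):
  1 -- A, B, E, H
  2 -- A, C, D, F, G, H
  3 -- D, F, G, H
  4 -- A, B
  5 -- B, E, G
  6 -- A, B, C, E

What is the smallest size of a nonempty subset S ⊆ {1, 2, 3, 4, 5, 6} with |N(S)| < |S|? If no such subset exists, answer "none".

none

A matching saturating every left vertex exists, for instance 1→H, 2→G, 3→F, 4→A, 5→E, 6→B.
By Hall's marriage theorem, this means |N(S)| ≥ |S| for every subset S, so no violating subset exists.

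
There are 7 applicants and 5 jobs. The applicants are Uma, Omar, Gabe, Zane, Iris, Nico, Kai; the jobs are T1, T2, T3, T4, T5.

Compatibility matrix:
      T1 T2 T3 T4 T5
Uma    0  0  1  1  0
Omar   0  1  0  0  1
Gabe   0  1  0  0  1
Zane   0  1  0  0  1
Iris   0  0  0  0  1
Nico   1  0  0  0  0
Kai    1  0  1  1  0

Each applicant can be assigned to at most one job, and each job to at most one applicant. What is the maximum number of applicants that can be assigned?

For example, pair Uma-T3, Omar-T2, Gabe-T5, Nico-T1, Kai-T4.
The set {Omar, Gabe, Zane, Iris} has only 2 neighbours ({T2, T5}), so by Hall's theorem at most 5 of the 7 applicants can be matched.

5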